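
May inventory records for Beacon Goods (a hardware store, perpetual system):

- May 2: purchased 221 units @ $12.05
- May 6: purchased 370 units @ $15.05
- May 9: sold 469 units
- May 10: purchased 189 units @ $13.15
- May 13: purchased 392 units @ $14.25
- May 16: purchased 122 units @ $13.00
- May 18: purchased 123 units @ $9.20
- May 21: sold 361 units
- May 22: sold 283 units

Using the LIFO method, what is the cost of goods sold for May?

COGS = $15,157.10

May 9, 469 sold [LIFO — newest first]: 370 @ $15.05 + 99 @ $12.05 = $6,761.45
May 21, 361 sold [LIFO — newest first]: 123 @ $9.20 + 122 @ $13.00 + 116 @ $14.25 = $4,370.60
May 22, 283 sold [LIFO — newest first]: 276 @ $14.25 + 7 @ $13.15 = $4,025.05
Total COGS = $6,761.45 + $4,370.60 + $4,025.05 = $15,157.10
Ending inventory: 122 @ $12.05 + 182 @ $13.15 = $3,863.40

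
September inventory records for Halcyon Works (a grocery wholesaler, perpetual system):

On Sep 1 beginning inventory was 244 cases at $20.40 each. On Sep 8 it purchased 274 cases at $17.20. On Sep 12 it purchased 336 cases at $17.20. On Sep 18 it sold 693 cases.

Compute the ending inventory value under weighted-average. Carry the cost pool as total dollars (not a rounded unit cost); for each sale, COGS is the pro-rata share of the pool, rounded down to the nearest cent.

After Sep 1: 244 on hand, pool $4,977.60 (≈ $20.4000 each)
After Sep 8: 518 on hand, pool $9,690.40 (≈ $18.7073 each)
After Sep 12: 854 on hand, pool $15,469.60 (≈ $18.1143 each)
Sep 18, sell 693: 693/854 × $15,469.60 → $12,553.20
Ending inventory (cost pool remaining) = $2,916.40
Check: goods available $15,469.60 = COGS $12,553.20 + ending $2,916.40

Ending inventory = $2,916.40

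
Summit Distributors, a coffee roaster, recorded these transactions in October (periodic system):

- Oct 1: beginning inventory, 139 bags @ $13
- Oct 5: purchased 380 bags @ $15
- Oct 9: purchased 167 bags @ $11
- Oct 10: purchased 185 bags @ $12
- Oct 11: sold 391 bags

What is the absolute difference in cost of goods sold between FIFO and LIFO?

FIFO COGS: 139 @ $13 + 252 @ $15 = $5,587
LIFO COGS: 185 @ $12 + 167 @ $11 + 39 @ $15 = $4,642
Difference = |$5,587 − $4,642| = $945

$945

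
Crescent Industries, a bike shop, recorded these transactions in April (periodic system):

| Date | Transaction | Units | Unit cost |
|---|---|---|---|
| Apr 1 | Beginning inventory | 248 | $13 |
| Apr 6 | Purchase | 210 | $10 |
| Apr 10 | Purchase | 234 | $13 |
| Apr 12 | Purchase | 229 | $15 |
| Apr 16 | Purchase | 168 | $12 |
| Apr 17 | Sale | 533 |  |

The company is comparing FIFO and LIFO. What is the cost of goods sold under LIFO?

FIFO COGS: 248 @ $13 + 210 @ $10 + 75 @ $13 = $6,299
LIFO COGS: 168 @ $12 + 229 @ $15 + 136 @ $13 = $7,219

COGS = $7,219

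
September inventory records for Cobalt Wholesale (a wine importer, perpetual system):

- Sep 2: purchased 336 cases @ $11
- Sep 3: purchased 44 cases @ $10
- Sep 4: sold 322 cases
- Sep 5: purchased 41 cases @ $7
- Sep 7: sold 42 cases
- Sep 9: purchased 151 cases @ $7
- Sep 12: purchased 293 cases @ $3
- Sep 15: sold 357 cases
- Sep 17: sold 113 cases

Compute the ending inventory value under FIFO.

Ending inventory = $93

Sep 4, 322 sold [FIFO — oldest first]: 322 @ $11 = $3,542
Sep 7, 42 sold [FIFO — oldest first]: 14 @ $11 + 28 @ $10 = $434
Sep 15, 357 sold [FIFO — oldest first]: 16 @ $10 + 41 @ $7 + 151 @ $7 + 149 @ $3 = $1,951
Sep 17, 113 sold [FIFO — oldest first]: 113 @ $3 = $339
Total COGS = $3,542 + $434 + $1,951 + $339 = $6,266
Ending inventory: 31 @ $3 = $93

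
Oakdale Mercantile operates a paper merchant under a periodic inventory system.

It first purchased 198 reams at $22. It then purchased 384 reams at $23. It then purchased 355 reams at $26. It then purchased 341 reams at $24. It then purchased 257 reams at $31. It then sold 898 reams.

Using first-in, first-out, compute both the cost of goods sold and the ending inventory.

Sale 1 (898) [FIFO — oldest first]: 198 @ $22 + 384 @ $23 + 316 @ $26 = $21,404
Ending inventory: 39 @ $26 + 341 @ $24 + 257 @ $31 = $17,165

COGS = $21,404; ending inventory = $17,165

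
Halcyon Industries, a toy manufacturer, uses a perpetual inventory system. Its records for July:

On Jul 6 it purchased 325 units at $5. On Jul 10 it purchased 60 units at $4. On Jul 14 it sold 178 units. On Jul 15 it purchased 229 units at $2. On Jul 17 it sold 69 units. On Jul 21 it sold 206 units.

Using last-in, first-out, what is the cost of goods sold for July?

Jul 14, 178 sold [LIFO — newest first]: 60 @ $4 + 118 @ $5 = $830
Jul 17, 69 sold [LIFO — newest first]: 69 @ $2 = $138
Jul 21, 206 sold [LIFO — newest first]: 160 @ $2 + 46 @ $5 = $550
Total COGS = $830 + $138 + $550 = $1,518
Ending inventory: 161 @ $5 = $805
Check: goods available $2,323 = COGS $1,518 + ending $805

COGS = $1,518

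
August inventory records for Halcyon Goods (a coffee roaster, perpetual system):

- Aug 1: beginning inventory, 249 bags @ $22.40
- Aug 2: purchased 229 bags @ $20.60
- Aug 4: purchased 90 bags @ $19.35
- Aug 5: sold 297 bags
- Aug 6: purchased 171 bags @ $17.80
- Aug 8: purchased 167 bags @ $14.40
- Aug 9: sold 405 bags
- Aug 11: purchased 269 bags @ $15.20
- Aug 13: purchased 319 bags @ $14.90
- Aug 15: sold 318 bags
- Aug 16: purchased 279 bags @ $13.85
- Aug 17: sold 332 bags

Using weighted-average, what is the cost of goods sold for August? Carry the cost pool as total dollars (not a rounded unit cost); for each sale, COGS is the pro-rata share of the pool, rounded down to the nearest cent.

After Aug 1: 249 on hand, pool $5,577.60 (≈ $22.4000 each)
After Aug 2: 478 on hand, pool $10,295.00 (≈ $21.5377 each)
After Aug 4: 568 on hand, pool $12,036.50 (≈ $21.1910 each)
Aug 5, sell 297: 297/568 × $12,036.50 → $6,293.73
After Aug 6: 442 on hand, pool $8,786.57 (≈ $19.8791 each)
After Aug 8: 609 on hand, pool $11,191.37 (≈ $18.3766 each)
Aug 9, sell 405: 405/609 × $11,191.37 → $7,442.53
After Aug 11: 473 on hand, pool $7,837.64 (≈ $16.5701 each)
After Aug 13: 792 on hand, pool $12,590.74 (≈ $15.8974 each)
Aug 15, sell 318: 318/792 × $12,590.74 → $5,055.37
After Aug 16: 753 on hand, pool $11,399.52 (≈ $15.1388 each)
Aug 17, sell 332: 332/753 × $11,399.52 → $5,026.08
Total COGS = $6,293.73 + $7,442.53 + $5,055.37 + $5,026.08 = $23,817.71
Ending inventory (cost pool remaining) = $6,373.44

COGS = $23,817.71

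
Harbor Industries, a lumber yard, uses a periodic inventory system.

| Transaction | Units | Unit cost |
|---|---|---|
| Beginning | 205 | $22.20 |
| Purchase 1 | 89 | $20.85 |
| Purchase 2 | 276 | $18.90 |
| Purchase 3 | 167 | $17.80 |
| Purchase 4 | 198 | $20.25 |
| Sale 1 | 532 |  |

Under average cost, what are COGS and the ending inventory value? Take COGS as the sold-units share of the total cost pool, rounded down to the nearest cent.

COGS = $10,586.03; ending inventory = $8,019.12

Sale 1, sell 532: 532/935 × $18,605.15 → $10,586.03
Ending inventory (cost pool remaining) = $8,019.12
Check: goods available $18,605.15 = COGS $10,586.03 + ending $8,019.12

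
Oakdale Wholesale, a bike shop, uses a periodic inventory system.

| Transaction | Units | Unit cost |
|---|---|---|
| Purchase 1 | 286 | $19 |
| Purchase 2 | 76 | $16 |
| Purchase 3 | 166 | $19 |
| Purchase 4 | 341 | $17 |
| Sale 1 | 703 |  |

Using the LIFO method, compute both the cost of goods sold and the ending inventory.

Sale 1 (703) [LIFO — newest first]: 341 @ $17 + 166 @ $19 + 76 @ $16 + 120 @ $19 = $12,447
Ending inventory: 166 @ $19 = $3,154

COGS = $12,447; ending inventory = $3,154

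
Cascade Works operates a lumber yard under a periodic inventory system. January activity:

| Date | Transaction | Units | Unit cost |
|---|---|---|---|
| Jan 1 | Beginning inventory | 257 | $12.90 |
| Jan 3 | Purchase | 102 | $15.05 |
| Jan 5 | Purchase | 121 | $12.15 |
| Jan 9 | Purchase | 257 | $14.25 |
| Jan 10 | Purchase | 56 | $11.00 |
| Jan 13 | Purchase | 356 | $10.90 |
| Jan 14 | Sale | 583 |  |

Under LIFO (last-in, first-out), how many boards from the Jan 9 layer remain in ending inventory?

Jan 14, 583 sold [LIFO — newest first]: 356 @ $10.90 + 56 @ $11.00 + 171 @ $14.25 = $6,933.15
Ending inventory: 257 @ $12.90 + 102 @ $15.05 + 121 @ $12.15 + 86 @ $14.25 = $7,546.05
Check: goods available $14,479.20 = COGS $6,933.15 + ending $7,546.05

86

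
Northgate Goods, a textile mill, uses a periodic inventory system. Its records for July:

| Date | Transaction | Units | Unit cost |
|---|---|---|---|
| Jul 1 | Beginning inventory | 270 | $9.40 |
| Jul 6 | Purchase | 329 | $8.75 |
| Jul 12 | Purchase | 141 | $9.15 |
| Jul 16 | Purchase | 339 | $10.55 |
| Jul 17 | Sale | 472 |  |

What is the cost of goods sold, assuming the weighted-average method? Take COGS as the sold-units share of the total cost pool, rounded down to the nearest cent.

Jul 17, sell 472: 472/1079 × $10,283.35 → $4,498.36
Ending inventory (cost pool remaining) = $5,784.99
Check: goods available $10,283.35 = COGS $4,498.36 + ending $5,784.99

COGS = $4,498.36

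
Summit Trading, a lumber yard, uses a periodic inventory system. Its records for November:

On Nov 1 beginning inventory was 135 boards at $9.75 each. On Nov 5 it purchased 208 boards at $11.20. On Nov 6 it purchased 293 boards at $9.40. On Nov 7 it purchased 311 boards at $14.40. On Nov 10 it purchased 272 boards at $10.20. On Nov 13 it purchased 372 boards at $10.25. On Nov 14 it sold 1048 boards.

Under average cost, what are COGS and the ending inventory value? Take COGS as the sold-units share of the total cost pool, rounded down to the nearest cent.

COGS = $11,504.84; ending inventory = $5,961.01

Nov 14, sell 1048: 1048/1591 × $17,465.85 → $11,504.84
Ending inventory (cost pool remaining) = $5,961.01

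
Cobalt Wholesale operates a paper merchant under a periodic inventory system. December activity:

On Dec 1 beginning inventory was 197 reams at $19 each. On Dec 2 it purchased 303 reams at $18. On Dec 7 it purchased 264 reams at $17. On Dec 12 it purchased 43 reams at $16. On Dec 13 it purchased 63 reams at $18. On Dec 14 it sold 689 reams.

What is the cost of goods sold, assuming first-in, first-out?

Dec 14, 689 sold [FIFO — oldest first]: 197 @ $19 + 303 @ $18 + 189 @ $17 = $12,410
Ending inventory: 75 @ $17 + 43 @ $16 + 63 @ $18 = $3,097

COGS = $12,410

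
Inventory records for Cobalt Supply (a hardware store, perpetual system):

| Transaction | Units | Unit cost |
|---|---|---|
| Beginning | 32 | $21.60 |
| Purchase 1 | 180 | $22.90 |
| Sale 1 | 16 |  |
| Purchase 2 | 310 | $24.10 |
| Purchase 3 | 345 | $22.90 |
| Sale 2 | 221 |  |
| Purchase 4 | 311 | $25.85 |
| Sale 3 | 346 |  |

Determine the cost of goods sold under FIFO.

COGS = $13,681.10

Sale 1 (16) [FIFO — oldest first]: 16 @ $21.60 = $345.60
Sale 2 (221) [FIFO — oldest first]: 16 @ $21.60 + 180 @ $22.90 + 25 @ $24.10 = $5,070.10
Sale 3 (346) [FIFO — oldest first]: 285 @ $24.10 + 61 @ $22.90 = $8,265.40
Total COGS = $345.60 + $5,070.10 + $8,265.40 = $13,681.10
Ending inventory: 284 @ $22.90 + 311 @ $25.85 = $14,542.95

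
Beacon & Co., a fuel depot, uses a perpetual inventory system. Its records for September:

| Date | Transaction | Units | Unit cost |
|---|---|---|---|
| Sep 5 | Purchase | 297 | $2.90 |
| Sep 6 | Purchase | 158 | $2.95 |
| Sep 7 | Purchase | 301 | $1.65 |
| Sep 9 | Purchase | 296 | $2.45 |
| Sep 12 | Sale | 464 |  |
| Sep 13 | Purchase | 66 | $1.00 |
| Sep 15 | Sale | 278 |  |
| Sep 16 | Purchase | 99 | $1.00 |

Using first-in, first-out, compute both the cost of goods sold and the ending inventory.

Sep 12, 464 sold [FIFO — oldest first]: 297 @ $2.90 + 158 @ $2.95 + 9 @ $1.65 = $1,342.25
Sep 15, 278 sold [FIFO — oldest first]: 278 @ $1.65 = $458.70
Total COGS = $1,342.25 + $458.70 = $1,800.95
Ending inventory: 14 @ $1.65 + 296 @ $2.45 + 66 @ $1.00 + 99 @ $1.00 = $913.30

COGS = $1,800.95; ending inventory = $913.30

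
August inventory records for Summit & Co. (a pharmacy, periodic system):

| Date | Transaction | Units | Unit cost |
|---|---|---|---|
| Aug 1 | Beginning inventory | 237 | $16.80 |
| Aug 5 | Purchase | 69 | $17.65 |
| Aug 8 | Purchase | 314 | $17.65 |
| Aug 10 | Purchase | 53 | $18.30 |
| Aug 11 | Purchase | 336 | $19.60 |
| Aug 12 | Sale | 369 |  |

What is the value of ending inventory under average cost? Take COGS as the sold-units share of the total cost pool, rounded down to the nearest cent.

Ending inventory = $11,605.67

Aug 12, sell 369: 369/1009 × $18,297.05 → $6,691.38
Ending inventory (cost pool remaining) = $11,605.67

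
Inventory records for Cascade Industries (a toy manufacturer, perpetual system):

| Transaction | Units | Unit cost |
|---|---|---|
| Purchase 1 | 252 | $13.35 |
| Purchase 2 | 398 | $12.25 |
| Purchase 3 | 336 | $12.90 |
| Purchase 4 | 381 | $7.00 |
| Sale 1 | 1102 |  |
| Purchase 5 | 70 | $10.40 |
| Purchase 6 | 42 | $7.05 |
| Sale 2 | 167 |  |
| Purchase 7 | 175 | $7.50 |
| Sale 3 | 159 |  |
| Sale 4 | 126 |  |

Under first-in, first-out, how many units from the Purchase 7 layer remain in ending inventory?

100

Sale 1 (1102) [FIFO — oldest first]: 252 @ $13.35 + 398 @ $12.25 + 336 @ $12.90 + 116 @ $7.00 = $13,386.10
Sale 2 (167) [FIFO — oldest first]: 167 @ $7.00 = $1,169.00
Sale 3 (159) [FIFO — oldest first]: 98 @ $7.00 + 61 @ $10.40 = $1,320.40
Sale 4 (126) [FIFO — oldest first]: 9 @ $10.40 + 42 @ $7.05 + 75 @ $7.50 = $952.20
Total COGS = $13,386.10 + $1,169.00 + $1,320.40 + $952.20 = $16,827.70
Ending inventory: 100 @ $7.50 = $750.00
Check: goods available $17,577.70 = COGS $16,827.70 + ending $750.00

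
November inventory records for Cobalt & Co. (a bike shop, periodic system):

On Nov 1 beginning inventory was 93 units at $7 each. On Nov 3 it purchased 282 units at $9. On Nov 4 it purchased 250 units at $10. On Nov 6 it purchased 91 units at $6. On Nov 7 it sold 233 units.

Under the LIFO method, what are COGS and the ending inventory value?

COGS = $1,966; ending inventory = $4,269

Nov 7, 233 sold [LIFO — newest first]: 91 @ $6 + 142 @ $10 = $1,966
Ending inventory: 93 @ $7 + 282 @ $9 + 108 @ $10 = $4,269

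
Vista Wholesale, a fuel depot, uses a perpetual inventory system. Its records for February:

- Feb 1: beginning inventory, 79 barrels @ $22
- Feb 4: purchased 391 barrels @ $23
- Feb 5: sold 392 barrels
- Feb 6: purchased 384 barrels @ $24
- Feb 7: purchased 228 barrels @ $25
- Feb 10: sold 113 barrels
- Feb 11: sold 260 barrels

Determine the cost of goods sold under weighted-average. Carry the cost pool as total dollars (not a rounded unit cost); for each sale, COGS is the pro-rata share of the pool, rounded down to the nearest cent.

COGS = $17,976.10

After Feb 1: 79 on hand, pool $1,738.00 (≈ $22.0000 each)
After Feb 4: 470 on hand, pool $10,731.00 (≈ $22.8319 each)
Feb 5, sell 392: 392/470 × $10,731.00 → $8,950.11
After Feb 6: 462 on hand, pool $10,996.89 (≈ $23.8028 each)
After Feb 7: 690 on hand, pool $16,696.89 (≈ $24.1984 each)
Feb 10, sell 113: 113/690 × $16,696.89 → $2,734.41
Feb 11, sell 260: 260/577 × $13,962.48 → $6,291.58
Total COGS = $8,950.11 + $2,734.41 + $6,291.58 = $17,976.10
Ending inventory (cost pool remaining) = $7,670.90
Check: goods available $25,647.00 = COGS $17,976.10 + ending $7,670.90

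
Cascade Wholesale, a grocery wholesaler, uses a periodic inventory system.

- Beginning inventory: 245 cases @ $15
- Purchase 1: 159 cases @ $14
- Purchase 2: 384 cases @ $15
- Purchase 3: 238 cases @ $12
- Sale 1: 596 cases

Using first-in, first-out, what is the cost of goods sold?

Sale 1 (596) [FIFO — oldest first]: 245 @ $15 + 159 @ $14 + 192 @ $15 = $8,781
Ending inventory: 192 @ $15 + 238 @ $12 = $5,736
Check: goods available $14,517 = COGS $8,781 + ending $5,736

COGS = $8,781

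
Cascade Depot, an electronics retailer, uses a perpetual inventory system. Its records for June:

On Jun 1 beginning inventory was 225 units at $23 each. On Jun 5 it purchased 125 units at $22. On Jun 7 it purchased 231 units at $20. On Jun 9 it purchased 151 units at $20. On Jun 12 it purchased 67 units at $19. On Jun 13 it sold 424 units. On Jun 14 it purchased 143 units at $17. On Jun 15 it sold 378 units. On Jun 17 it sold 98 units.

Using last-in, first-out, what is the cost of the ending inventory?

Ending inventory = $966

Jun 13, 424 sold [LIFO — newest first]: 67 @ $19 + 151 @ $20 + 206 @ $20 = $8,413
Jun 15, 378 sold [LIFO — newest first]: 143 @ $17 + 25 @ $20 + 125 @ $22 + 85 @ $23 = $7,636
Jun 17, 98 sold [LIFO — newest first]: 98 @ $23 = $2,254
Total COGS = $8,413 + $7,636 + $2,254 = $18,303
Ending inventory: 42 @ $23 = $966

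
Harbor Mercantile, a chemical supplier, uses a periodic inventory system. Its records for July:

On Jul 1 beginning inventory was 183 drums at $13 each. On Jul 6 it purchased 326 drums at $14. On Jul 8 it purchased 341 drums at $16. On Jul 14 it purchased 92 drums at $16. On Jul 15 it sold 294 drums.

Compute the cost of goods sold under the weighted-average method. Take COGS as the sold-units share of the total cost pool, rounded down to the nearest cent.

COGS = $4,329.16

Jul 15, sell 294: 294/942 × $13,871.00 → $4,329.16
Ending inventory (cost pool remaining) = $9,541.84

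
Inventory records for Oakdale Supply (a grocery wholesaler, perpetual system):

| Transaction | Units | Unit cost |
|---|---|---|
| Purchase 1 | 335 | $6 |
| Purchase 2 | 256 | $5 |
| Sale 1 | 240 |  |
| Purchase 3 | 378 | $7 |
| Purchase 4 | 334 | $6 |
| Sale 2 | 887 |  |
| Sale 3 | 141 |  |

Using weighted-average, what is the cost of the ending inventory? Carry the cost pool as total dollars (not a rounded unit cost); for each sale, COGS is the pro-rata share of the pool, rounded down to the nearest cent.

After Purchase 1: 335 on hand, pool $2,010.00 (≈ $6.0000 each)
After Purchase 2: 591 on hand, pool $3,290.00 (≈ $5.5668 each)
Sale 1, sell 240: 240/591 × $3,290.00 → $1,336.04
After Purchase 3: 729 on hand, pool $4,599.96 (≈ $6.3100 each)
After Purchase 4: 1063 on hand, pool $6,603.96 (≈ $6.2126 each)
Sale 2, sell 887: 887/1063 × $6,603.96 → $5,510.54
Sale 3, sell 141: 141/176 × $1,093.42 → $875.97
Total COGS = $1,336.04 + $5,510.54 + $875.97 = $7,722.55
Ending inventory (cost pool remaining) = $217.45

Ending inventory = $217.45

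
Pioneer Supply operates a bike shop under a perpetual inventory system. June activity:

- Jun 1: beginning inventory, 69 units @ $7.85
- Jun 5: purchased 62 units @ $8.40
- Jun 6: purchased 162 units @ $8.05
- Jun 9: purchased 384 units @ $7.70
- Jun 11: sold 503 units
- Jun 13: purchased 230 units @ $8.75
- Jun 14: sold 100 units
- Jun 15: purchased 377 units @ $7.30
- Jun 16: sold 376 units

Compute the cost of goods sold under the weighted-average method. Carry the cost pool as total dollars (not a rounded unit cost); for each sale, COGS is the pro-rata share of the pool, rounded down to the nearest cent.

After Jun 1: 69 on hand, pool $541.65 (≈ $7.8500 each)
After Jun 5: 131 on hand, pool $1,062.45 (≈ $8.1103 each)
After Jun 6: 293 on hand, pool $2,366.55 (≈ $8.0770 each)
After Jun 9: 677 on hand, pool $5,323.35 (≈ $7.8631 each)
Jun 11, sell 503: 503/677 × $5,323.35 → $3,955.16
After Jun 13: 404 on hand, pool $3,380.69 (≈ $8.3680 each)
Jun 14, sell 100: 100/404 × $3,380.69 → $836.80
After Jun 15: 681 on hand, pool $5,295.99 (≈ $7.7768 each)
Jun 16, sell 376: 376/681 × $5,295.99 → $2,924.07
Total COGS = $3,955.16 + $836.80 + $2,924.07 = $7,716.03
Ending inventory (cost pool remaining) = $2,371.92
Check: goods available $10,087.95 = COGS $7,716.03 + ending $2,371.92

COGS = $7,716.03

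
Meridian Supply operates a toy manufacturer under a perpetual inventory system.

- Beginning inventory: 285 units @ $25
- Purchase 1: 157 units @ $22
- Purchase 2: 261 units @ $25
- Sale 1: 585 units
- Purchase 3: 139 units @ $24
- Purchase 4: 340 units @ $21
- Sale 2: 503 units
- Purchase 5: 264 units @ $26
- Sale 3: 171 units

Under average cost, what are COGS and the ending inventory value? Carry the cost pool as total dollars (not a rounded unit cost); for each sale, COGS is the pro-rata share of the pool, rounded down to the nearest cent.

After Beginning: 285 on hand, pool $7,125.00 (≈ $25.0000 each)
After Purchase 1: 442 on hand, pool $10,579.00 (≈ $23.9344 each)
After Purchase 2: 703 on hand, pool $17,104.00 (≈ $24.3300 each)
Sale 1, sell 585: 585/703 × $17,104.00 → $14,233.05
After Purchase 3: 257 on hand, pool $6,206.95 (≈ $24.1516 each)
After Purchase 4: 597 on hand, pool $13,346.95 (≈ $22.3567 each)
Sale 2, sell 503: 503/597 × $13,346.95 → $11,245.42
After Purchase 5: 358 on hand, pool $8,965.53 (≈ $25.0434 each)
Sale 3, sell 171: 171/358 × $8,965.53 → $4,282.41
Total COGS = $14,233.05 + $11,245.42 + $4,282.41 = $29,760.88
Ending inventory (cost pool remaining) = $4,683.12

COGS = $29,760.88; ending inventory = $4,683.12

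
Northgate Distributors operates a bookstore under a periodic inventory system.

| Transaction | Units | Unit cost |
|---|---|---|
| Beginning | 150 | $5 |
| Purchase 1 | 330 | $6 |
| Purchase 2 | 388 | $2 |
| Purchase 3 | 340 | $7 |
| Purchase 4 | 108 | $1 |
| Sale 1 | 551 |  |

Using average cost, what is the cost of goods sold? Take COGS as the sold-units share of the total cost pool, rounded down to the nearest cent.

Sale 1, sell 551: 551/1316 × $5,994.00 → $2,509.64
Ending inventory (cost pool remaining) = $3,484.36
Check: goods available $5,994.00 = COGS $2,509.64 + ending $3,484.36

COGS = $2,509.64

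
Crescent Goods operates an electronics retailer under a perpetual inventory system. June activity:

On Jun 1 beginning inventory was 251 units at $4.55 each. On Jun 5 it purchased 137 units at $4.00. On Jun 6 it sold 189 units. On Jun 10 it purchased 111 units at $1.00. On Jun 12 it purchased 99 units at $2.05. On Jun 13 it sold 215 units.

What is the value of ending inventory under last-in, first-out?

Jun 6, 189 sold [LIFO — newest first]: 137 @ $4.00 + 52 @ $4.55 = $784.60
Jun 13, 215 sold [LIFO — newest first]: 99 @ $2.05 + 111 @ $1.00 + 5 @ $4.55 = $336.70
Total COGS = $784.60 + $336.70 = $1,121.30
Ending inventory: 194 @ $4.55 = $882.70
Check: goods available $2,004.00 = COGS $1,121.30 + ending $882.70

Ending inventory = $882.70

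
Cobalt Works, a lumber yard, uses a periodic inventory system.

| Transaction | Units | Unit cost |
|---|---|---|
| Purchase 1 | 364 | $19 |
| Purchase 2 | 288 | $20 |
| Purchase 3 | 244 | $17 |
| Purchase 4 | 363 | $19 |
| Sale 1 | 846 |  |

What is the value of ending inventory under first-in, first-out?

Sale 1 (846) [FIFO — oldest first]: 364 @ $19 + 288 @ $20 + 194 @ $17 = $15,974
Ending inventory: 50 @ $17 + 363 @ $19 = $7,747

Ending inventory = $7,747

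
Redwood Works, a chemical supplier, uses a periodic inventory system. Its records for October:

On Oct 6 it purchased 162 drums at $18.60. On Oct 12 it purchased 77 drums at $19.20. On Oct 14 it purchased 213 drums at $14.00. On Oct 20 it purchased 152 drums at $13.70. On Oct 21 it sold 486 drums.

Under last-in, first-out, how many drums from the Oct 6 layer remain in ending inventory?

Oct 21, 486 sold [LIFO — newest first]: 152 @ $13.70 + 213 @ $14.00 + 77 @ $19.20 + 44 @ $18.60 = $7,361.20
Ending inventory: 118 @ $18.60 = $2,194.80

118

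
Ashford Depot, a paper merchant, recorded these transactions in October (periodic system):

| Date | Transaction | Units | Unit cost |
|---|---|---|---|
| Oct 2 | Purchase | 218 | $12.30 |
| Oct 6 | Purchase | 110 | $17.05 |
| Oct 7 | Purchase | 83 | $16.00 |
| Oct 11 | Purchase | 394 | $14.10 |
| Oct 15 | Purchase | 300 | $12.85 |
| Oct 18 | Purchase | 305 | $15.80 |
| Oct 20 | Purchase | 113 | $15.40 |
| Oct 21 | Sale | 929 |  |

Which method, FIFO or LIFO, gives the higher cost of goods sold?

FIFO COGS: 218 @ $12.30 + 110 @ $17.05 + 83 @ $16.00 + 394 @ $14.10 + 124 @ $12.85 = $13,033.70
LIFO COGS: 113 @ $15.40 + 305 @ $15.80 + 300 @ $12.85 + 211 @ $14.10 = $13,389.30

LIFO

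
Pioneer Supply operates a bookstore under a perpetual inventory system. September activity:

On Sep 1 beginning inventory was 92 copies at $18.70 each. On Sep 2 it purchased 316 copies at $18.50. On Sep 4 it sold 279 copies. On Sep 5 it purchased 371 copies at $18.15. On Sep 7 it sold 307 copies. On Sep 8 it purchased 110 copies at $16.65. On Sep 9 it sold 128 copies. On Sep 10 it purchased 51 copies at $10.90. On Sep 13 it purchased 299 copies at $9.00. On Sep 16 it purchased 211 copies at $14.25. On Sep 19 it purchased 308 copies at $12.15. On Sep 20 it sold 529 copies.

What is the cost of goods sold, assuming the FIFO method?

Sep 4, 279 sold [FIFO — oldest first]: 92 @ $18.70 + 187 @ $18.50 = $5,179.90
Sep 7, 307 sold [FIFO — oldest first]: 129 @ $18.50 + 178 @ $18.15 = $5,617.20
Sep 9, 128 sold [FIFO — oldest first]: 128 @ $18.15 = $2,323.20
Sep 20, 529 sold [FIFO — oldest first]: 65 @ $18.15 + 110 @ $16.65 + 51 @ $10.90 + 299 @ $9.00 + 4 @ $14.25 = $6,315.15
Total COGS = $5,179.90 + $5,617.20 + $2,323.20 + $6,315.15 = $19,435.45
Ending inventory: 207 @ $14.25 + 308 @ $12.15 = $6,691.95

COGS = $19,435.45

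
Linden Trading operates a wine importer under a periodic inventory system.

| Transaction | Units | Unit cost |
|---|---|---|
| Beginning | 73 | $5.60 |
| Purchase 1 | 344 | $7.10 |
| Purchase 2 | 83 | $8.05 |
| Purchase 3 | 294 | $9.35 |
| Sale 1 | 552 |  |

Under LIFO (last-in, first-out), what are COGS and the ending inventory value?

Sale 1 (552) [LIFO — newest first]: 294 @ $9.35 + 83 @ $8.05 + 175 @ $7.10 = $4,659.55
Ending inventory: 73 @ $5.60 + 169 @ $7.10 = $1,608.70
Check: goods available $6,268.25 = COGS $4,659.55 + ending $1,608.70

COGS = $4,659.55; ending inventory = $1,608.70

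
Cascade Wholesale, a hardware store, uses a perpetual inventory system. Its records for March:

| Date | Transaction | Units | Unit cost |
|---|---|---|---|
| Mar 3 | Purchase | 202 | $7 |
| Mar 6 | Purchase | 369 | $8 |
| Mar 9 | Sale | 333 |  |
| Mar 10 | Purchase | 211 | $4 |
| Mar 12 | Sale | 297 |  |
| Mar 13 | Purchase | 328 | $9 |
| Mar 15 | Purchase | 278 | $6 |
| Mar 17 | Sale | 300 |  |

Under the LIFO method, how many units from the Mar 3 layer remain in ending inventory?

Mar 9, 333 sold [LIFO — newest first]: 333 @ $8 = $2,664
Mar 12, 297 sold [LIFO — newest first]: 211 @ $4 + 36 @ $8 + 50 @ $7 = $1,482
Mar 17, 300 sold [LIFO — newest first]: 278 @ $6 + 22 @ $9 = $1,866
Total COGS = $2,664 + $1,482 + $1,866 = $6,012
Ending inventory: 152 @ $7 + 306 @ $9 = $3,818
Check: goods available $9,830 = COGS $6,012 + ending $3,818

152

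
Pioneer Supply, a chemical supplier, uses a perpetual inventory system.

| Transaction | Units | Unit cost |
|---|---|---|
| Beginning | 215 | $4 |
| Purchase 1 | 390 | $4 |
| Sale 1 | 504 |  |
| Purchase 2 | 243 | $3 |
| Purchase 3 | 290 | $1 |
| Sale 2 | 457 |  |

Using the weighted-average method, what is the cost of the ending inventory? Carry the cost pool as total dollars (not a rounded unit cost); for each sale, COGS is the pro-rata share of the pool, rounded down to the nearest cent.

After Beginning: 215 on hand, pool $860.00 (≈ $4.0000 each)
After Purchase 1: 605 on hand, pool $2,420.00 (≈ $4.0000 each)
Sale 1, sell 504: 504/605 × $2,420.00 → $2,016.00
After Purchase 2: 344 on hand, pool $1,133.00 (≈ $3.2936 each)
After Purchase 3: 634 on hand, pool $1,423.00 (≈ $2.2445 each)
Sale 2, sell 457: 457/634 × $1,423.00 → $1,025.72
Total COGS = $2,016.00 + $1,025.72 = $3,041.72
Ending inventory (cost pool remaining) = $397.28

Ending inventory = $397.28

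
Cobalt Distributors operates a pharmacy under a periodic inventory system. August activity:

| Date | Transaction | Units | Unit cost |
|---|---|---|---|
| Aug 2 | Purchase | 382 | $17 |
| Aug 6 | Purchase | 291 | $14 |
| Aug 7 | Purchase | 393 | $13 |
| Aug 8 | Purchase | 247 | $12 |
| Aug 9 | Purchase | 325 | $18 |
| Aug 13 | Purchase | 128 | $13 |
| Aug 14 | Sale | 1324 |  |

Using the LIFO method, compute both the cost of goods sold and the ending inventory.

Aug 14, 1324 sold [LIFO — newest first]: 128 @ $13 + 325 @ $18 + 247 @ $12 + 393 @ $13 + 231 @ $14 = $18,821
Ending inventory: 382 @ $17 + 60 @ $14 = $7,334

COGS = $18,821; ending inventory = $7,334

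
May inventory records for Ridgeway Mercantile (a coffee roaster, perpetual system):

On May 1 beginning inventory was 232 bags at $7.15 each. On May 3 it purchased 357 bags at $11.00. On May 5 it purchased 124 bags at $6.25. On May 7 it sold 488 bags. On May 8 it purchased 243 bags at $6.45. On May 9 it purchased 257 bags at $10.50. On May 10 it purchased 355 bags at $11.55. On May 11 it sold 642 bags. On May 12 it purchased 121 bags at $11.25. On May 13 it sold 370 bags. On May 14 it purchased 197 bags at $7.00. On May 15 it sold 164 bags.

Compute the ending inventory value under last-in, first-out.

May 7, 488 sold [LIFO — newest first]: 124 @ $6.25 + 357 @ $11.00 + 7 @ $7.15 = $4,752.05
May 11, 642 sold [LIFO — newest first]: 355 @ $11.55 + 257 @ $10.50 + 30 @ $6.45 = $6,992.25
May 13, 370 sold [LIFO — newest first]: 121 @ $11.25 + 213 @ $6.45 + 36 @ $7.15 = $2,992.50
May 15, 164 sold [LIFO — newest first]: 164 @ $7.00 = $1,148.00
Total COGS = $4,752.05 + $6,992.25 + $2,992.50 + $1,148.00 = $15,884.80
Ending inventory: 189 @ $7.15 + 33 @ $7.00 = $1,582.35

Ending inventory = $1,582.35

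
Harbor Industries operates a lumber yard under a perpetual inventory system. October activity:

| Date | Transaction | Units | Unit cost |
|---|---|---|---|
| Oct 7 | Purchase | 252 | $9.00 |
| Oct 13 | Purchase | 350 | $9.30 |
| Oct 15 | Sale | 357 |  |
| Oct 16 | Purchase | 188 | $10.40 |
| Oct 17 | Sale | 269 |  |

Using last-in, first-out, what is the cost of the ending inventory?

Oct 15, 357 sold [LIFO — newest first]: 350 @ $9.30 + 7 @ $9.00 = $3,318.00
Oct 17, 269 sold [LIFO — newest first]: 188 @ $10.40 + 81 @ $9.00 = $2,684.20
Total COGS = $3,318.00 + $2,684.20 = $6,002.20
Ending inventory: 164 @ $9.00 = $1,476.00

Ending inventory = $1,476.00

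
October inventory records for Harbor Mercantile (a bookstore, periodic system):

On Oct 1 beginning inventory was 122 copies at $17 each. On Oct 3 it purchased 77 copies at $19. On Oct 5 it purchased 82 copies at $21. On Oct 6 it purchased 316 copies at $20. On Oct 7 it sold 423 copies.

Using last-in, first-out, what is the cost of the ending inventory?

Oct 7, 423 sold [LIFO — newest first]: 316 @ $20 + 82 @ $21 + 25 @ $19 = $8,517
Ending inventory: 122 @ $17 + 52 @ $19 = $3,062

Ending inventory = $3,062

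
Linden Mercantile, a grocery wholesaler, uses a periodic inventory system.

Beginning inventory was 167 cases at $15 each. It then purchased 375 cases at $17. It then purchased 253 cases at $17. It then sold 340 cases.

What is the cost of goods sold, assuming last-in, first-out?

COGS = $5,780

Sale 1 (340) [LIFO — newest first]: 253 @ $17 + 87 @ $17 = $5,780
Ending inventory: 167 @ $15 + 288 @ $17 = $7,401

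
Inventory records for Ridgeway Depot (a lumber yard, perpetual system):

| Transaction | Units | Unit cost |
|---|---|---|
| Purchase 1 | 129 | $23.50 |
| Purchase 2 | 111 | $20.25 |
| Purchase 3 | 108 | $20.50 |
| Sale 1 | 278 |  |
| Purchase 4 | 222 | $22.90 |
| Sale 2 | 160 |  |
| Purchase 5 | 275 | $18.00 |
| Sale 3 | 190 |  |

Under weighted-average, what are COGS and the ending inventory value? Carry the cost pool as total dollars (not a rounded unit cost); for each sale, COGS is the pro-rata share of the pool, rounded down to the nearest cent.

After Purchase 1: 129 on hand, pool $3,031.50 (≈ $23.5000 each)
After Purchase 2: 240 on hand, pool $5,279.25 (≈ $21.9969 each)
After Purchase 3: 348 on hand, pool $7,493.25 (≈ $21.5323 each)
Sale 1, sell 278: 278/348 × $7,493.25 → $5,985.98
After Purchase 4: 292 on hand, pool $6,591.07 (≈ $22.5722 each)
Sale 2, sell 160: 160/292 × $6,591.07 → $3,611.54
After Purchase 5: 407 on hand, pool $7,929.53 (≈ $19.4829 each)
Sale 3, sell 190: 190/407 × $7,929.53 → $3,701.74
Total COGS = $5,985.98 + $3,611.54 + $3,701.74 = $13,299.26
Ending inventory (cost pool remaining) = $4,227.79
Check: goods available $17,527.05 = COGS $13,299.26 + ending $4,227.79

COGS = $13,299.26; ending inventory = $4,227.79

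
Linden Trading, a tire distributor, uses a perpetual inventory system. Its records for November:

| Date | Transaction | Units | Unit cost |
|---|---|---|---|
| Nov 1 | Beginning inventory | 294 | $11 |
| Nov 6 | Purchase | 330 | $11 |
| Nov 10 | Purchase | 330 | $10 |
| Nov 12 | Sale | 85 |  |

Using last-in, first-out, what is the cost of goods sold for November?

Nov 12, 85 sold [LIFO — newest first]: 85 @ $10 = $850
Ending inventory: 294 @ $11 + 330 @ $11 + 245 @ $10 = $9,314
Check: goods available $10,164 = COGS $850 + ending $9,314

COGS = $850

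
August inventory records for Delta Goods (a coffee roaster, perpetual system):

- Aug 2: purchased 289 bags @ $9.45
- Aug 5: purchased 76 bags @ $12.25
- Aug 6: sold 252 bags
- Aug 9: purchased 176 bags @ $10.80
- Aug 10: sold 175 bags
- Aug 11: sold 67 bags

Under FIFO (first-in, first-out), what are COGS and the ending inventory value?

COGS = $5,055.25; ending inventory = $507.60

Aug 6, 252 sold [FIFO — oldest first]: 252 @ $9.45 = $2,381.40
Aug 10, 175 sold [FIFO — oldest first]: 37 @ $9.45 + 76 @ $12.25 + 62 @ $10.80 = $1,950.25
Aug 11, 67 sold [FIFO — oldest first]: 67 @ $10.80 = $723.60
Total COGS = $2,381.40 + $1,950.25 + $723.60 = $5,055.25
Ending inventory: 47 @ $10.80 = $507.60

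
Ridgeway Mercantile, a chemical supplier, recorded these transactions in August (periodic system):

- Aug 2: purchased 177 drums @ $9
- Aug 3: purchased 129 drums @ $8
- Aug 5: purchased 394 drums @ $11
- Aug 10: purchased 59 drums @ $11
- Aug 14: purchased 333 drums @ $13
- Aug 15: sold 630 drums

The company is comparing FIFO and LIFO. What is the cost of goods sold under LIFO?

FIFO COGS: 177 @ $9 + 129 @ $8 + 324 @ $11 = $6,189
LIFO COGS: 333 @ $13 + 59 @ $11 + 238 @ $11 = $7,596

COGS = $7,596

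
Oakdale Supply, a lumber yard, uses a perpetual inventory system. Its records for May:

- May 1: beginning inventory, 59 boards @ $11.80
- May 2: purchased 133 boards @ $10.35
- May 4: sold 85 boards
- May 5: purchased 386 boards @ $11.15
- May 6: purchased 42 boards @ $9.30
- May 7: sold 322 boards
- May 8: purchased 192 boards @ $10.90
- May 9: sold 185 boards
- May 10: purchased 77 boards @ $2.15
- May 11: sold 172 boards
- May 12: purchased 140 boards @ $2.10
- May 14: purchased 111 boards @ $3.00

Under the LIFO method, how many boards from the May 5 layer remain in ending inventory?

May 4, 85 sold [LIFO — newest first]: 85 @ $10.35 = $879.75
May 7, 322 sold [LIFO — newest first]: 42 @ $9.30 + 280 @ $11.15 = $3,512.60
May 9, 185 sold [LIFO — newest first]: 185 @ $10.90 = $2,016.50
May 11, 172 sold [LIFO — newest first]: 77 @ $2.15 + 7 @ $10.90 + 88 @ $11.15 = $1,223.05
Total COGS = $879.75 + $3,512.60 + $2,016.50 + $1,223.05 = $7,631.90
Ending inventory: 59 @ $11.80 + 48 @ $10.35 + 18 @ $11.15 + 140 @ $2.10 + 111 @ $3.00 = $2,020.70

18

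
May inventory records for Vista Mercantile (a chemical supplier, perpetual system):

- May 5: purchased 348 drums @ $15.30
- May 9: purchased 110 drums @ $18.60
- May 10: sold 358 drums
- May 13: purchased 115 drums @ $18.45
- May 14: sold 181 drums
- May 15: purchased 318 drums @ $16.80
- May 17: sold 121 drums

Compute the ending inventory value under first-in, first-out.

May 10, 358 sold [FIFO — oldest first]: 348 @ $15.30 + 10 @ $18.60 = $5,510.40
May 14, 181 sold [FIFO — oldest first]: 100 @ $18.60 + 81 @ $18.45 = $3,354.45
May 17, 121 sold [FIFO — oldest first]: 34 @ $18.45 + 87 @ $16.80 = $2,088.90
Total COGS = $5,510.40 + $3,354.45 + $2,088.90 = $10,953.75
Ending inventory: 231 @ $16.80 = $3,880.80

Ending inventory = $3,880.80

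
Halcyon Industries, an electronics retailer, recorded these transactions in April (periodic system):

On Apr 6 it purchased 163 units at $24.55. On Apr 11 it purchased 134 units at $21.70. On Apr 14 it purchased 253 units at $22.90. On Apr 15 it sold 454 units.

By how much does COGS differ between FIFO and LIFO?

FIFO COGS: 163 @ $24.55 + 134 @ $21.70 + 157 @ $22.90 = $10,504.75
LIFO COGS: 253 @ $22.90 + 134 @ $21.70 + 67 @ $24.55 = $10,346.35
Difference = |$10,504.75 − $10,346.35| = $158.40

$158.40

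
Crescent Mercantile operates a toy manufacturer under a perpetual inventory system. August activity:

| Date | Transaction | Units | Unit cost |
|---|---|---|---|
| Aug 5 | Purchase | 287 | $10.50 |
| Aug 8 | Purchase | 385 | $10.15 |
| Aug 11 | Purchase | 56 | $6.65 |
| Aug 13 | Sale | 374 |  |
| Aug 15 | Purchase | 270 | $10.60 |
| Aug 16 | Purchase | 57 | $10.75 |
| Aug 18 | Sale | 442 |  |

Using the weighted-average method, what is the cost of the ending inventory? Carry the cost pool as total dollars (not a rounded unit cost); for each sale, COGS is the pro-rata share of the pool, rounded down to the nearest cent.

After Aug 5: 287 on hand, pool $3,013.50 (≈ $10.5000 each)
After Aug 8: 672 on hand, pool $6,921.25 (≈ $10.2995 each)
After Aug 11: 728 on hand, pool $7,293.65 (≈ $10.0188 each)
Aug 13, sell 374: 374/728 × $7,293.65 → $3,747.01
After Aug 15: 624 on hand, pool $6,408.64 (≈ $10.2703 each)
After Aug 16: 681 on hand, pool $7,021.39 (≈ $10.3104 each)
Aug 18, sell 442: 442/681 × $7,021.39 → $4,557.20
Total COGS = $3,747.01 + $4,557.20 = $8,304.21
Ending inventory (cost pool remaining) = $2,464.19
Check: goods available $10,768.40 = COGS $8,304.21 + ending $2,464.19

Ending inventory = $2,464.19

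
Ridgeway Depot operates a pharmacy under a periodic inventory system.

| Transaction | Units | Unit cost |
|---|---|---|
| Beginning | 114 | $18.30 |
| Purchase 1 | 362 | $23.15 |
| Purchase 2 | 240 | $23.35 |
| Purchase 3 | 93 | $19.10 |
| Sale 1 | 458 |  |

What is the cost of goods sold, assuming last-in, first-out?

Sale 1 (458) [LIFO — newest first]: 93 @ $19.10 + 240 @ $23.35 + 125 @ $23.15 = $10,274.05
Ending inventory: 114 @ $18.30 + 237 @ $23.15 = $7,572.75

COGS = $10,274.05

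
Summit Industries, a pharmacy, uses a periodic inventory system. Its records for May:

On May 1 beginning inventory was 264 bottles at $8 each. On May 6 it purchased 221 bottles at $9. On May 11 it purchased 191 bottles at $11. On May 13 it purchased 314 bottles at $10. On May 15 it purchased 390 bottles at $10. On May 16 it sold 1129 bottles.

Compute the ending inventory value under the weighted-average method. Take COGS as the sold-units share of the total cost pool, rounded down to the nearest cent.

Ending inventory = $2,408.51

May 16, sell 1129: 1129/1380 × $13,242.00 → $10,833.49
Ending inventory (cost pool remaining) = $2,408.51
Check: goods available $13,242.00 = COGS $10,833.49 + ending $2,408.51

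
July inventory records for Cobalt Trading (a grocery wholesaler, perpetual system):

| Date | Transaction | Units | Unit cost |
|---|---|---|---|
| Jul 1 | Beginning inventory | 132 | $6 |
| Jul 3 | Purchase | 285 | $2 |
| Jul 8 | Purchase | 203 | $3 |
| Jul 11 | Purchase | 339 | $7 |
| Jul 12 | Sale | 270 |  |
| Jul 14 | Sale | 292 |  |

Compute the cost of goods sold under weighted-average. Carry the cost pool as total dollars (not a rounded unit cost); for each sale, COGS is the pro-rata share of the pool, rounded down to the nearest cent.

After Jul 1: 132 on hand, pool $792.00 (≈ $6.0000 each)
After Jul 3: 417 on hand, pool $1,362.00 (≈ $3.2662 each)
After Jul 8: 620 on hand, pool $1,971.00 (≈ $3.1790 each)
After Jul 11: 959 on hand, pool $4,344.00 (≈ $4.5297 each)
Jul 12, sell 270: 270/959 × $4,344.00 → $1,223.02
Jul 14, sell 292: 292/689 × $3,120.98 → $1,322.67
Total COGS = $1,223.02 + $1,322.67 = $2,545.69
Ending inventory (cost pool remaining) = $1,798.31

COGS = $2,545.69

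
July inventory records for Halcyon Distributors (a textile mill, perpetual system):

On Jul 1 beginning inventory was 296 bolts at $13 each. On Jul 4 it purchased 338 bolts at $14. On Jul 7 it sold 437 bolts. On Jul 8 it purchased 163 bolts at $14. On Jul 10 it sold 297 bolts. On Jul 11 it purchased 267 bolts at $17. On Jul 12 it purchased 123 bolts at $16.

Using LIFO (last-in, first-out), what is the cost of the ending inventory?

Ending inventory = $7,326

Jul 7, 437 sold [LIFO — newest first]: 338 @ $14 + 99 @ $13 = $6,019
Jul 10, 297 sold [LIFO — newest first]: 163 @ $14 + 134 @ $13 = $4,024
Total COGS = $6,019 + $4,024 = $10,043
Ending inventory: 63 @ $13 + 267 @ $17 + 123 @ $16 = $7,326
Check: goods available $17,369 = COGS $10,043 + ending $7,326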